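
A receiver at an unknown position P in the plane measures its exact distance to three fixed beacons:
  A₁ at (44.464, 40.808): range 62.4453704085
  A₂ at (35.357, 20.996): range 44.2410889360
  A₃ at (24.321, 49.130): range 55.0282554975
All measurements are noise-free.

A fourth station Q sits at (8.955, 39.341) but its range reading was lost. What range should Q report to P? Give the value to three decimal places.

39.381

eq1: (x − 44.464)² + (y − 40.808)² = 62.4453704085²
eq2: (x − 35.357)² + (y − 20.996)² = 44.2410889360²
eq3: (x − 24.321)² + (y − 49.130)² = 55.0282554975²
eq3−eq1, eq3−eq2 (x²,y² cancel):
  40.286·x − 16.644·y = -234.243163
  22.072·x − 56.268·y = -243.483523
det = 40.286·-56.268 − -16.644·22.072 = -1899.446280
x = (-234.243163·-56.268 − -16.644·-243.483523) / -1899.446280 = -4.805534
y = (40.286·-243.483523 − -234.243163·22.072) / -1899.446280 = 2.442165
|P − Q| = √((-4.805534 − 8.955)² + (2.442165 − 39.341)²) = 39.381167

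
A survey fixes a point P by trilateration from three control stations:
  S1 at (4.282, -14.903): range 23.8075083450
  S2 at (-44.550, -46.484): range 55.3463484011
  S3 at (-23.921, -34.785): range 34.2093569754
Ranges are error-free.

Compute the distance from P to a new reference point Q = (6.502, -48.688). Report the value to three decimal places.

eq1: (x − 4.282)² + (y + 14.903)² = 23.8075083450²
eq2: (x + 44.550)² + (y + 46.484)² = 55.3463484011²
eq3: (x + 23.921)² + (y + 34.785)² = 34.2093569754²
eq2−eq3, eq2−eq1 (x²,y² cancel):
  41.258·x + 23.398·y = -470.316113
  97.664·x + 63.162·y = -1408.608995
det = 41.258·63.162 − 23.398·97.664 = 320.795524
x = (-470.316113·63.162 − 23.398·-1408.608995) / 320.795524 = 10.138941
y = (41.258·-1408.608995 − -470.316113·97.664) / 320.795524 = -37.978825
|P − Q| = √((10.138941 − 6.502)² + (-37.978825 − -48.688)²) = 11.309897

11.310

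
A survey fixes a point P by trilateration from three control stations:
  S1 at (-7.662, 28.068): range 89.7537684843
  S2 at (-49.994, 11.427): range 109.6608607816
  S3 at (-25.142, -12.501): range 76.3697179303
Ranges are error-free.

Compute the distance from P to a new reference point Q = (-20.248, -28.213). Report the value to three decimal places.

66.268

eq1: (x + 7.662)² + (y − 28.068)² = 89.7537684843²
eq2: (x + 49.994)² + (y − 11.427)² = 109.6608607816²
eq3: (x + 25.142)² + (y + 12.501)² = 76.3697179303²
eq3−eq2, eq3−eq1 (x²,y² cancel):
  -49.704·x + 47.856·y = -4351.589371
  34.960·x + 81.138·y = -2165.281437
det = -49.704·81.138 − 47.856·34.960 = -5705.928912
x = (-4351.589371·81.138 − 47.856·-2165.281437) / -5705.928912 = 43.719008
y = (-49.704·-2165.281437 − -4351.589371·34.960) / -5705.928912 = -45.523650
|P − Q| = √((43.719008 − -20.248)² + (-45.523650 − -28.213)²) = 66.267916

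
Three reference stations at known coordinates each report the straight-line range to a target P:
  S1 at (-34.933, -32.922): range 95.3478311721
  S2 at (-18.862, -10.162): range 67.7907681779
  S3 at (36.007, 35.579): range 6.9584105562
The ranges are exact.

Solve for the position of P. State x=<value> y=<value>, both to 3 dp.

x=29.325 y=37.520

eq1: (x + 34.933)² + (y + 32.922)² = 95.3478311721²
eq2: (x + 18.862)² + (y + 10.162)² = 67.7907681779²
eq3: (x − 36.007)² + (y − 35.579)² = 6.9584105562²
eq2−eq3, eq2−eq1 (x²,y² cancel):
  109.738·x + 91.482·y = 6650.496775
  -32.142·x − 45.520·y = -2650.489374
det = 109.738·-45.520 − 91.482·-32.142 = -2054.859316
x = (6650.496775·-45.520 − 91.482·-2650.489374) / -2054.859316 = 29.324900
y = (109.738·-2650.489374 − 6650.496775·-32.142) / -2054.859316 = 37.520396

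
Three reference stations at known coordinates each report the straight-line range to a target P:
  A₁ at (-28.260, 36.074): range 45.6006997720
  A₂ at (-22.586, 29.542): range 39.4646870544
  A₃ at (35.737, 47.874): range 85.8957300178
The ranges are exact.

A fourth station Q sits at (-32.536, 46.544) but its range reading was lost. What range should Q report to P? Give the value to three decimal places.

56.241

eq1: (x + 28.260)² + (y − 36.074)² = 45.6006997720²
eq2: (x + 22.586)² + (y − 29.542)² = 39.4646870544²
eq3: (x − 35.737)² + (y − 47.874)² = 85.8957300178²
eq2−eq3, eq2−eq1 (x²,y² cancel):
  116.646·x + 36.664·y = -3634.419026
  -11.348·x + 13.064·y = 195.141621
det = 116.646·13.064 − 36.664·-11.348 = 1939.926416
x = (-3634.419026·13.064 − 36.664·195.141621) / 1939.926416 = -28.163296
y = (116.646·195.141621 − -3634.419026·-11.348) / 1939.926416 = -9.526597
|P − Q| = √((-28.163296 − -32.536)² + (-9.526597 − 46.544)²) = 56.240843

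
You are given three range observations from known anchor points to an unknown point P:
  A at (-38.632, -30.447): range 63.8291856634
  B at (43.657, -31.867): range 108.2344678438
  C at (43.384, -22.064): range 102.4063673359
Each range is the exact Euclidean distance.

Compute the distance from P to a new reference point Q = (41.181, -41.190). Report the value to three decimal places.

112.222

eq1: (x + 38.632)² + (y + 30.447)² = 63.8291856634²
eq2: (x − 43.657)² + (y + 31.867)² = 108.2344678438²
eq3: (x − 43.384)² + (y + 22.064)² = 102.4063673359²
eq2−eq1, eq2−eq3 (x²,y² cancel):
  -164.578·x + 2.840·y = 7138.546982
  -0.546·x + 19.606·y = 675.188172
det = -164.578·19.606 − 2.840·-0.546 = -3225.165628
x = (7138.546982·19.606 − 2.840·675.188172) / -3225.165628 = -42.801156
y = (-164.578·675.188172 − 7138.546982·-0.546) / -3225.165628 = 33.245881
|P − Q| = √((-42.801156 − 41.181)² + (33.245881 − -41.190)²) = 112.221669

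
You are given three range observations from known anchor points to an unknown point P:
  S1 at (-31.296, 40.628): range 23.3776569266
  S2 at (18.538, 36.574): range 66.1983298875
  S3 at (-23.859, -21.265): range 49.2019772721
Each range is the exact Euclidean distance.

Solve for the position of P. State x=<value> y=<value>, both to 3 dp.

x=-46.166 y=22.589

eq1: (x + 31.296)² + (y − 40.628)² = 23.3776569266²
eq2: (x − 18.538)² + (y − 36.574)² = 66.1983298875²
eq3: (x + 23.859)² + (y + 21.265)² = 49.2019772721²
eq2−eq3, eq2−eq1 (x²,y² cancel):
  -84.794·x − 115.678·y = 1301.521498
  -99.668·x + 8.108·y = 4784.463117
det = -84.794·8.108 − -115.678·-99.668 = -12216.904656
x = (1301.521498·8.108 − -115.678·4784.463117) / -12216.904656 = -46.166347
y = (-84.794·4784.463117 − 1301.521498·-99.668) / -12216.904656 = 22.589496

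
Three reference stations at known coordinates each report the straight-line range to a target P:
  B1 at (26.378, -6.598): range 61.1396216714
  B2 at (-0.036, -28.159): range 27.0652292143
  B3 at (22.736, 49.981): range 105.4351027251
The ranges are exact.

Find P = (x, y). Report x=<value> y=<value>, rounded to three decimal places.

eq1: (x − 26.378)² + (y + 6.598)² = 61.1396216714²
eq2: (x + 0.036)² + (y + 28.159)² = 27.0652292143²
eq3: (x − 22.736)² + (y − 49.981)² = 105.4351027251²
eq1−eq2, eq1−eq3 (x²,y² cancel):
  -52.828·x − 43.122·y = 3059.124795
  -7.284·x + 113.158·y = -5102.813980
det = -52.828·113.158 − -43.122·-7.284 = -6292.011472
x = (3059.124795·113.158 − -43.122·-5102.813980) / -6292.011472 = -20.044607
y = (-52.828·-5102.813980 − 3059.124795·-7.284) / -6292.011472 = -46.384868

x=-20.045 y=-46.385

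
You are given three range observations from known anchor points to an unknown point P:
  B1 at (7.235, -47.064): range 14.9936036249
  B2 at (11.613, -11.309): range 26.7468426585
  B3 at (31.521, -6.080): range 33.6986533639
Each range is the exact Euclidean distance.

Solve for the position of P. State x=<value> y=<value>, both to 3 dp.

eq1: (x − 7.235)² + (y + 47.064)² = 14.9936036249²
eq2: (x − 11.613)² + (y + 11.309)² = 26.7468426585²
eq3: (x − 31.521)² + (y + 6.080)² = 33.6986533639²
eq3−eq2, eq3−eq1 (x²,y² cancel):
  -39.816·x − 10.458·y = -347.578945
  -48.572·x − 81.968·y = 2147.616569
det = -39.816·-81.968 − -10.458·-48.572 = 2755.671912
x = (-347.578945·-81.968 − -10.458·2147.616569) / 2755.671912 = 18.489184
y = (-39.816·2147.616569 − -347.578945·-48.572) / 2755.671912 = -37.156857

x=18.489 y=-37.157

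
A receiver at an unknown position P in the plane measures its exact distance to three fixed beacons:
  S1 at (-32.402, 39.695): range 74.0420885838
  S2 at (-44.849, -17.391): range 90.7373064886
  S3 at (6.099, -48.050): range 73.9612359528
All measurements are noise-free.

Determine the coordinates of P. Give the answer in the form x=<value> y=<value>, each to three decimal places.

x=38.520 y=18.427

eq1: (x + 32.402)² + (y − 39.695)² = 74.0420885838²
eq2: (x + 44.849)² + (y + 17.391)² = 90.7373064886²
eq3: (x − 6.099)² + (y + 48.050)² = 73.9612359528²
eq3−eq2, eq3−eq1 (x²,y² cancel):
  -101.896·x + 61.318·y = -2795.114984
  -77.002·x + 175.490·y = 267.615870
det = -101.896·175.490 − 61.318·-77.002 = -13160.120404
x = (-2795.114984·175.490 − 61.318·267.615870) / -13160.120404 = 38.519739
y = (-101.896·267.615870 − -2795.114984·-77.002) / -13160.120404 = 18.426764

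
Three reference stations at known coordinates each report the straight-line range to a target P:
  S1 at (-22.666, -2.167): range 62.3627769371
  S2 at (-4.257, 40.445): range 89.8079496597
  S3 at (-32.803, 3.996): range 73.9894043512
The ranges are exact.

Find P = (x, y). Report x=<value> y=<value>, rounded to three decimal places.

x=22.343 y=-45.333

eq1: (x + 22.666)² + (y + 2.167)² = 62.3627769371²
eq2: (x + 4.257)² + (y − 40.445)² = 89.8079496597²
eq3: (x + 32.803)² + (y − 3.996)² = 73.9894043512²
eq2−eq1, eq2−eq3 (x²,y² cancel):
  -36.818·x − 85.224·y = 3040.875246
  -57.092·x − 72.898·y = 2029.120617
det = -36.818·-72.898 − -85.224·-57.092 = -2181.650044
x = (3040.875246·-72.898 − -85.224·2029.120617) / -2181.650044 = 22.342698
y = (-36.818·2029.120617 − 3040.875246·-57.092) / -2181.650044 = -45.333342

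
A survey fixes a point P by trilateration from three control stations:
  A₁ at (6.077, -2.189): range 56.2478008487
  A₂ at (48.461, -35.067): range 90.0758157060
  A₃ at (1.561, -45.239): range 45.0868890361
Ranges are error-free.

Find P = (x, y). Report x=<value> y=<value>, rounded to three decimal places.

eq1: (x − 6.077)² + (y + 2.189)² = 56.2478008487²
eq2: (x − 48.461)² + (y + 35.067)² = 90.0758157060²
eq3: (x − 1.561)² + (y + 45.239)² = 45.0868890361²
eq3−eq2, eq3−eq1 (x²,y² cancel):
  93.800·x + 20.344·y = -4551.665844
  9.032·x + 86.100·y = -3138.269729
det = 93.800·86.100 − 20.344·9.032 = 7892.432992
x = (-4551.665844·86.100 − 20.344·-3138.269729) / 7892.432992 = -41.565569
y = (93.800·-3138.269729 − -4551.665844·9.032) / 7892.432992 = -32.088844

x=-41.566 y=-32.089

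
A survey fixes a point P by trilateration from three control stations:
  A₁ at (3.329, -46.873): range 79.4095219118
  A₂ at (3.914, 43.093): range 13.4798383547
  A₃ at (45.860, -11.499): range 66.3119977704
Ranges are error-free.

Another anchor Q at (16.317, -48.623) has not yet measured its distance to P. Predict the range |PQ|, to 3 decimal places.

83.338

eq1: (x − 3.329)² + (y + 46.873)² = 79.4095219118²
eq2: (x − 3.914)² + (y − 43.093)² = 13.4798383547²
eq3: (x − 45.860)² + (y + 11.499)² = 66.3119977704²
eq3−eq2, eq3−eq1 (x²,y² cancel):
  -83.892·x + 109.184·y = 3852.534450
  -85.062·x − 70.748·y = -1935.797353
det = -83.892·-70.748 − 109.184·-85.062 = 15222.600624
x = (3852.534450·-70.748 − 109.184·-1935.797353) / 15222.600624 = -4.020404
y = (-83.892·-1935.797353 − 3852.534450·-85.062) / 15222.600624 = 32.195694
|P − Q| = √((-4.020404 − 16.317)² + (32.195694 − -48.623)²) = 83.338295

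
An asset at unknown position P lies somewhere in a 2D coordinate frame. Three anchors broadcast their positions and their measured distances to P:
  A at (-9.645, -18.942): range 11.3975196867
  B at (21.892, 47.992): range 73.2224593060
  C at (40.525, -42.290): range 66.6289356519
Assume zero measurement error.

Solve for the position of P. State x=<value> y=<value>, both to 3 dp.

x=-19.147 y=-12.649

eq1: (x + 9.645)² + (y + 18.942)² = 11.3975196867²
eq2: (x − 21.892)² + (y − 47.992)² = 73.2224593060²
eq3: (x − 40.525)² + (y + 42.290)² = 66.6289356519²
eq2−eq3, eq2−eq1 (x²,y² cancel):
  37.266·x − 180.564·y = 1570.341478
  -63.074·x − 133.868·y = 2900.958753
det = 37.266·-133.868 − -180.564·-63.074 = -16377.618624
x = (1570.341478·-133.868 − -180.564·2900.958753) / -16377.618624 = -19.147487
y = (37.266·2900.958753 − 1570.341478·-63.074) / -16377.618624 = -12.648655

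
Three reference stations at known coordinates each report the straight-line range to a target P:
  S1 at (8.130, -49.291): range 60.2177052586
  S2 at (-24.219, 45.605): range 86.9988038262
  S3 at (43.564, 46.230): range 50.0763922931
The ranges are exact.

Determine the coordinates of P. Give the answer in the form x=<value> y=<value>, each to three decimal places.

eq1: (x − 8.130)² + (y + 49.291)² = 60.2177052586²
eq2: (x + 24.219)² + (y − 45.605)² = 86.9988038262²
eq3: (x − 43.564)² + (y − 46.230)² = 50.0763922931²
eq3−eq1, eq3−eq2 (x²,y² cancel):
  -70.868·x − 191.042·y = -2657.862377
  -135.566·x − 1.250·y = -6429.805812
det = -70.868·-1.250 − -191.042·-135.566 = -25810.214772
x = (-2657.862377·-1.250 − -191.042·-6429.805812) / -25810.214772 = 47.463403
y = (-70.868·-6429.805812 − -2657.862377·-135.566) / -25810.214772 = -3.694340

x=47.463 y=-3.694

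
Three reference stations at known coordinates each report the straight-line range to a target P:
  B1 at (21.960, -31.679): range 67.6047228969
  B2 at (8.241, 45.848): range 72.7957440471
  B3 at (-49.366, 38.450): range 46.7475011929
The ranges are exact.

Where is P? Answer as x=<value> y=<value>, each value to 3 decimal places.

eq1: (x − 21.960)² + (y + 31.679)² = 67.6047228969²
eq2: (x − 8.241)² + (y − 45.848)² = 72.7957440471²
eq3: (x + 49.366)² + (y − 38.450)² = 46.7475011929²
eq2−eq1, eq2−eq3 (x²,y² cancel):
  27.438·x − 155.054·y = 44.669249
  -115.214·x − 14.796·y = 4859.342755
det = 27.438·-14.796 − -155.054·-115.214 = -18270.364204
x = (44.669249·-14.796 − -155.054·4859.342755) / -18270.364204 = -41.203317
y = (27.438·4859.342755 − 44.669249·-115.214) / -18270.364204 = -7.579333

x=-41.203 y=-7.579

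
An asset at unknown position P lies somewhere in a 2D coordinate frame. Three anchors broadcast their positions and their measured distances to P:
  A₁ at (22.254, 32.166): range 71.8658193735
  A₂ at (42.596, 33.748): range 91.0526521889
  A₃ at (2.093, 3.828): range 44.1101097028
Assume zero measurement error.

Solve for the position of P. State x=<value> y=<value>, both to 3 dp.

x=-41.815 y=-0.389

eq1: (x − 22.254)² + (y − 32.166)² = 71.8658193735²
eq2: (x − 42.596)² + (y − 33.748)² = 91.0526521889²
eq3: (x − 2.093)² + (y − 3.828)² = 44.1101097028²
eq3−eq1, eq3−eq2 (x²,y² cancel):
  40.322·x + 56.676·y = -1708.136377
  81.006·x + 59.840·y = -3410.571206
det = 40.322·59.840 − 56.676·81.006 = -2178.227576
x = (-1708.136377·59.840 − 56.676·-3410.571206) / -2178.227576 = -41.815031
y = (40.322·-3410.571206 − -1708.136377·81.006) / -2178.227576 = -0.389419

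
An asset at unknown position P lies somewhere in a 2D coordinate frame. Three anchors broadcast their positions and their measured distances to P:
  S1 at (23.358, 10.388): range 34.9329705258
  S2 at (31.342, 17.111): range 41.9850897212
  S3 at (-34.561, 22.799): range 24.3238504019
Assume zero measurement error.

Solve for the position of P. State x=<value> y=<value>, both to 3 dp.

x=-10.620 y=18.500

eq1: (x − 23.358)² + (y − 10.388)² = 34.9329705258²
eq2: (x − 31.342)² + (y − 17.111)² = 41.9850897212²
eq3: (x + 34.561)² + (y − 22.799)² = 24.3238504019²
eq1−eq2, eq1−eq3 (x²,y² cancel):
  15.968·x + 13.446·y = 79.165248
  -115.838·x + 24.822·y = 1689.413145
det = 15.968·24.822 − 13.446·-115.838 = 1953.915444
x = (79.165248·24.822 − 13.446·1689.413145) / 1953.915444 = -10.620116
y = (15.968·1689.413145 − 79.165248·-115.838) / 1953.915444 = 18.499722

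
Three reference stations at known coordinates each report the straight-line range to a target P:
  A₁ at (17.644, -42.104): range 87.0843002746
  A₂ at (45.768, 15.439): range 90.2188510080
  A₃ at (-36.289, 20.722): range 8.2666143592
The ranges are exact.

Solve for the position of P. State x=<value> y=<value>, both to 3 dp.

eq1: (x − 17.644)² + (y + 42.104)² = 87.0843002746²
eq2: (x − 45.768)² + (y − 15.439)² = 90.2188510080²
eq3: (x + 36.289)² + (y − 20.722)² = 8.2666143592²
eq1−eq2, eq1−eq3 (x²,y² cancel):
  56.248·x + 115.086·y = -306.750730
  -107.866·x + 125.652·y = 7177.573694
det = 56.248·125.652 − 115.086·-107.866 = 19481.540172
x = (-306.750730·125.652 − 115.086·7177.573694) / 19481.540172 = -44.379555
y = (56.248·7177.573694 − -306.750730·-107.866) / 19481.540172 = 19.024994

x=-44.380 y=19.025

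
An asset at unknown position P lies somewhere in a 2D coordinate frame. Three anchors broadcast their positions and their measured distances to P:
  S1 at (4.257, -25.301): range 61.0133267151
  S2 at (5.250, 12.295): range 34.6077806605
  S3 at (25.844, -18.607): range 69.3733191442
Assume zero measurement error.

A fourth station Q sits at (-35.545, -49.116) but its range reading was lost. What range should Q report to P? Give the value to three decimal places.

77.629

eq1: (x − 4.257)² + (y + 25.301)² = 61.0133267151²
eq2: (x − 5.250)² + (y − 12.295)² = 34.6077806605²
eq3: (x − 25.844)² + (y + 18.607)² = 69.3733191442²
eq3−eq2, eq3−eq1 (x²,y² cancel):
  -41.188·x + 61.804·y = 2779.555667
  -43.174·x − 13.388·y = 734.161237
det = -41.188·-13.388 − 61.804·-43.174 = 3219.750840
x = (2779.555667·-13.388 − 61.804·734.161237) / 3219.750840 = -25.650057
y = (-41.188·734.161237 − 2779.555667·-43.174) / 3219.750840 = 27.879767
|P − Q| = √((-25.650057 − -35.545)² + (27.879767 − -49.116)²) = 77.628977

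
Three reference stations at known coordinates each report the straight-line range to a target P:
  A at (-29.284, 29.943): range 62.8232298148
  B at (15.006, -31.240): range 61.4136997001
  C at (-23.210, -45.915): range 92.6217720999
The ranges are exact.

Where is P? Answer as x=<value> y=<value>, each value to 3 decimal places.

eq1: (x + 29.284)² + (y − 29.943)² = 62.8232298148²
eq2: (x − 15.006)² + (y + 31.240)² = 61.4136997001²
eq3: (x + 23.210)² + (y + 45.915)² = 92.6217720999²
eq1−eq2, eq1−eq3 (x²,y² cancel):
  88.580·x − 122.366·y = -377.902575
  12.148·x − 151.716·y = -3739.279043
det = 88.580·-151.716 − -122.366·12.148 = -11952.501112
x = (-377.902575·-151.716 − -122.366·-3739.279043) / -11952.501112 = 33.484770
y = (88.580·-3739.279043 − -377.902575·12.148) / -11952.501112 = 27.327718

x=33.485 y=27.328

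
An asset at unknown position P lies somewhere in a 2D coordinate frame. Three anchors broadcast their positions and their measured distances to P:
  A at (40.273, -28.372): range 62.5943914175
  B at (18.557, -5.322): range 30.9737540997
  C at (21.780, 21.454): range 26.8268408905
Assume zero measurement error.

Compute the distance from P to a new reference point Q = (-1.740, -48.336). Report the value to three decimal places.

eq1: (x − 40.273)² + (y + 28.372)² = 62.5943914175²
eq2: (x − 18.557)² + (y + 5.322)² = 30.9737540997²
eq3: (x − 21.780)² + (y − 21.454)² = 26.8268408905²
eq1−eq3, eq1−eq2 (x²,y² cancel):
  -36.986·x + 99.652·y = 1706.136048
  -43.432·x + 46.100·y = 904.485414
det = -36.986·46.100 − 99.652·-43.432 = 2623.031064
x = (1706.136048·46.100 − 99.652·904.485414) / 2623.031064 = -4.376963
y = (-36.986·904.485414 − 1706.136048·-43.432) / 2623.031064 = 15.496425
|P − Q| = √((-4.376963 − -1.740)² + (15.496425 − -48.336)²) = 63.886869

63.887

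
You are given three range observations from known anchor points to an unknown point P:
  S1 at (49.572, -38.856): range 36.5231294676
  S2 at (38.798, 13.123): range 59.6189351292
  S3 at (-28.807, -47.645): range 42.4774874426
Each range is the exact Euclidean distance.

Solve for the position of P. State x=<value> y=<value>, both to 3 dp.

x=13.094 y=-40.670

eq1: (x − 49.572)² + (y + 38.856)² = 36.5231294676²
eq2: (x − 38.798)² + (y − 13.123)² = 59.6189351292²
eq3: (x + 28.807)² + (y + 47.645)² = 42.4774874426²
eq3−eq2, eq3−eq1 (x²,y² cancel):
  135.210·x + 121.536·y = -3172.471828
  156.758·x + 17.578·y = 1337.680599
det = 135.210·17.578 − 121.536·156.758 = -16675.018908
x = (-3172.471828·17.578 − 121.536·1337.680599) / -16675.018908 = 13.093962
y = (135.210·1337.680599 − -3172.471828·156.758) / -16675.018908 = -40.670307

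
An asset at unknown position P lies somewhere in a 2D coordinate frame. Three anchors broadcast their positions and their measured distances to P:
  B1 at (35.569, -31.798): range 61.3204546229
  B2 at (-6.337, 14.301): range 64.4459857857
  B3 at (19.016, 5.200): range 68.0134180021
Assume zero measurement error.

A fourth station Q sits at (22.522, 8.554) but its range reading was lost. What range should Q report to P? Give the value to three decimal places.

72.827

eq1: (x − 35.569)² + (y + 31.798)² = 61.3204546229²
eq2: (x + 6.337)² + (y − 14.301)² = 64.4459857857²
eq3: (x − 19.016)² + (y − 5.200)² = 68.0134180021²
eq1−eq3, eq1−eq2 (x²,y² cancel):
  -33.106·x + 73.996·y = -2753.245182
  -83.812·x + 92.198·y = -2424.677324
det = -33.106·92.198 − 73.996·-83.812 = 3149.445764
x = (-2753.245182·92.198 − 73.996·-2424.677324) / 3149.445764 = -23.631865
y = (-33.106·-2424.677324 − -2753.245182·-83.812) / 3149.445764 = -47.780984
|P − Q| = √((-23.631865 − 22.522)² + (-47.780984 − 8.554)²) = 72.827259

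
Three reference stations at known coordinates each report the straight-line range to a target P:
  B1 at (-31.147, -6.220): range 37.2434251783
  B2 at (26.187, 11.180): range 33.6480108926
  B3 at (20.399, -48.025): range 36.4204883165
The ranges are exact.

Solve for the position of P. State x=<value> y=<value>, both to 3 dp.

x=5.047 y=-14.998

eq1: (x + 31.147)² + (y + 6.220)² = 37.2434251783²
eq2: (x − 26.187)² + (y − 11.180)² = 33.6480108926²
eq3: (x − 20.399)² + (y + 48.025)² = 36.4204883165²
eq2−eq3, eq2−eq1 (x²,y² cancel):
  -11.576·x − 118.410·y = 1717.505125
  -114.668·x − 34.800·y = -56.811442
det = -11.576·-34.800 − -118.410·-114.668 = -13174.993080
x = (1717.505125·-34.800 − -118.410·-56.811442) / -13174.993080 = 5.047154
y = (-11.576·-56.811442 − 1717.505125·-114.668) / -13174.993080 = -14.998150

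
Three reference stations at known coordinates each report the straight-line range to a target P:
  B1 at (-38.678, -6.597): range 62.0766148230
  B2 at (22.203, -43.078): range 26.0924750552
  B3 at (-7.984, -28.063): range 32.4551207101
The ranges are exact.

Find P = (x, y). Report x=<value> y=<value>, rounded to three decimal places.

x=22.523 y=-16.987

eq1: (x + 38.678)² + (y + 6.597)² = 62.0766148230²
eq2: (x − 22.203)² + (y + 43.078)² = 26.0924750552²
eq3: (x + 7.984)² + (y + 28.063)² = 32.4551207101²
eq2−eq3, eq2−eq1 (x²,y² cancel):
  -60.374·x + 30.030·y = -1869.928674
  -121.762·x + 72.962·y = -3981.868053
det = -60.374·72.962 − 30.030·-121.762 = -748.494928
x = (-1869.928674·72.962 − 30.030·-3981.868053) / -748.494928 = 22.522849
y = (-60.374·-3981.868053 − -1869.928674·-121.762) / -748.494928 = -16.987485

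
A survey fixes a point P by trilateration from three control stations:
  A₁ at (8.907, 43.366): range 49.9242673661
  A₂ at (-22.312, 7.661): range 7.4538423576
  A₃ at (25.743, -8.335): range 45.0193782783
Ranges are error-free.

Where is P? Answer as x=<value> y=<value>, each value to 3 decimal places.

x=-18.202 y=1.443

eq1: (x − 8.907)² + (y − 43.366)² = 49.9242673661²
eq2: (x + 22.312)² + (y − 7.661)² = 7.4538423576²
eq3: (x − 25.743)² + (y + 8.335)² = 45.0193782783²
eq3−eq2, eq3−eq1 (x²,y² cancel):
  -96.110·x + 31.992·y = 1795.526646
  -33.672·x + 103.402·y = 762.082280
det = -96.110·103.402 − 31.992·-33.672 = -8860.731596
x = (1795.526646·103.402 − 31.992·762.082280) / -8860.731596 = -18.201715
y = (-96.110·762.082280 − 1795.526646·-33.672) / -8860.731596 = 1.442855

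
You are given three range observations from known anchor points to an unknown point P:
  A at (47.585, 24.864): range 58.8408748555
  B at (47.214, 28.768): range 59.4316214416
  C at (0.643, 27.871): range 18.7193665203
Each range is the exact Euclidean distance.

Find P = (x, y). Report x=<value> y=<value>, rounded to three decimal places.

x=-9.925 y=12.420

eq1: (x − 47.585)² + (y − 24.864)² = 58.8408748555²
eq2: (x − 47.214)² + (y − 28.768)² = 59.4316214416²
eq3: (x − 0.643)² + (y − 27.871)² = 18.7193665203²
eq3−eq1, eq3−eq2 (x²,y² cancel):
  93.884·x − 6.014·y = -1006.489240
  93.142·x + 1.794·y = -902.149414
det = 93.884·1.794 − -6.014·93.142 = 728.583884
x = (-1006.489240·1.794 − -6.014·-902.149414) / 728.583884 = -9.924963
y = (93.884·-902.149414 − -1006.489240·93.142) / 728.583884 = 12.420018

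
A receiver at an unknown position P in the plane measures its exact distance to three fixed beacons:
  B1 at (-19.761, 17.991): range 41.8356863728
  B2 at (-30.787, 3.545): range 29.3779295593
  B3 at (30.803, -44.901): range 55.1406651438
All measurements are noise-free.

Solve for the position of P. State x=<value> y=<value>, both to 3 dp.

x=-20.158 y=-23.843

eq1: (x + 19.761)² + (y − 17.991)² = 41.8356863728²
eq2: (x + 30.787)² + (y − 3.545)² = 29.3779295593²
eq3: (x − 30.803)² + (y + 44.901)² = 55.1406651438²
eq2−eq1, eq2−eq3 (x²,y² cancel):
  22.052·x + 28.892·y = -1133.395101
  123.180·x − 96.892·y = -172.911991
det = 22.052·-96.892 − 28.892·123.180 = -5695.578944
x = (-1133.395101·-96.892 − 28.892·-172.911991) / -5695.578944 = -20.158213
y = (22.052·-172.911991 − -1133.395101·123.180) / -5695.578944 = -23.842801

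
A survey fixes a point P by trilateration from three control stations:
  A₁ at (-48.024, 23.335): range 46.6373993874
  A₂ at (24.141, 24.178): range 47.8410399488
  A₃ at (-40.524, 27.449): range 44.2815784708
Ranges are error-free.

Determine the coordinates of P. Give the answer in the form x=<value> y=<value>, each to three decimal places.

eq1: (x + 48.024)² + (y − 23.335)² = 46.6373993874²
eq2: (x − 24.141)² + (y − 24.178)² = 47.8410399488²
eq3: (x + 40.524)² + (y − 27.449)² = 44.2815784708²
eq2−eq3, eq2−eq1 (x²,y² cancel):
  -129.330·x + 6.542·y = 1556.185524
  -144.330·x − 1.686·y = 1797.181318
det = -129.330·-1.686 − 6.542·-144.330 = 1162.257240
x = (1556.185524·-1.686 − 6.542·1797.181318) / 1162.257240 = -12.373241
y = (-129.330·1797.181318 − 1556.185524·-144.330) / 1162.257240 = -6.732764

x=-12.373 y=-6.733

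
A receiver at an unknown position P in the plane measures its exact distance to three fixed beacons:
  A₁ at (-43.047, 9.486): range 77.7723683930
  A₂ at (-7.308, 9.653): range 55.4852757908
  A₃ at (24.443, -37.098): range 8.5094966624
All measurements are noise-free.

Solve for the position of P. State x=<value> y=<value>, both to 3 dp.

eq1: (x + 43.047)² + (y − 9.486)² = 77.7723683930²
eq2: (x + 7.308)² + (y − 9.653)² = 55.4852757908²
eq3: (x − 24.443)² + (y + 37.098)² = 8.5094966624²
eq3−eq2, eq3−eq1 (x²,y² cancel):
  -63.502·x + 93.502·y = -4833.338876
  -134.980·x + 93.168·y = -6006.823200
det = -63.502·93.168 − 93.502·-134.980 = 6704.545624
x = (-4833.338876·93.168 − 93.502·-6006.823200) / 6704.545624 = 16.606266
y = (-63.502·-6006.823200 − -4833.338876·-134.980) / 6704.545624 = -40.414192

x=16.606 y=-40.414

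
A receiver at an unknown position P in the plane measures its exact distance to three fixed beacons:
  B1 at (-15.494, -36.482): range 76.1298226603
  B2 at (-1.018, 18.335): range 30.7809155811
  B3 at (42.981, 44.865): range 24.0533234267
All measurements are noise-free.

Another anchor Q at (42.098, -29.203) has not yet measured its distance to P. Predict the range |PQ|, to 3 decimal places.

eq1: (x + 15.494)² + (y + 36.482)² = 76.1298226603²
eq2: (x + 1.018)² + (y − 18.335)² = 30.7809155811²
eq3: (x − 42.981)² + (y − 44.865)² = 24.0533234267²
eq3−eq1, eq3−eq2 (x²,y² cancel):
  -116.950·x − 162.694·y = -7506.421756
  -87.998·x − 53.060·y = -3891.928433
det = -116.950·-53.060 − -162.694·-87.998 = -8111.379612
x = (-7506.421756·-53.060 − -162.694·-3891.928433) / -8111.379612 = 28.959644
y = (-116.950·-3891.928433 − -7506.421756·-87.998) / -8111.379612 = 25.321102
|P − Q| = √((28.959644 − 42.098)² + (25.321102 − -29.203)²) = 56.084705

56.085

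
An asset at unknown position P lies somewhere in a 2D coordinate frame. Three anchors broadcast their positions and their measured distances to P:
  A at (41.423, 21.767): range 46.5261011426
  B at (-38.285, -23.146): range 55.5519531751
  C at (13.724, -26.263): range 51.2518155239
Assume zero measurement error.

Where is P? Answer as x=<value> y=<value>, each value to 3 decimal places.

x=-5.102 y=21.406

eq1: (x − 41.423)² + (y − 21.767)² = 46.5261011426²
eq2: (x + 38.285)² + (y + 23.146)² = 55.5519531751²
eq3: (x − 13.724)² + (y + 26.263)² = 51.2518155239²
eq2−eq3, eq2−eq1 (x²,y² cancel):
  104.018·x − 6.234·y = -664.114289
  159.416·x + 89.826·y = 1109.530091
det = 104.018·89.826 − -6.234·159.416 = 10337.320212
x = (-664.114289·89.826 − -6.234·1109.530091) / 10337.320212 = -5.101701
y = (104.018·1109.530091 − -664.114289·159.416) / 10337.320212 = 21.406084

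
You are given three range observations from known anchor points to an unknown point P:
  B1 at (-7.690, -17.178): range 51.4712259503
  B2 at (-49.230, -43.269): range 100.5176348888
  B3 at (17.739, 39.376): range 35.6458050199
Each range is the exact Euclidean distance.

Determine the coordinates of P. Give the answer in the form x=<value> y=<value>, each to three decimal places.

x=36.564 y=9.106

eq1: (x + 7.690)² + (y + 17.178)² = 51.4712259503²
eq2: (x + 49.230)² + (y + 43.269)² = 100.5176348888²
eq3: (x − 17.739)² + (y − 39.376)² = 35.6458050199²
eq1−eq3, eq1−eq2 (x²,y² cancel):
  50.858·x + 113.108·y = 2889.585398
  -83.080·x − 52.182·y = -3512.928346
det = 50.858·-52.182 − 113.108·-83.080 = 6743.140484
x = (2889.585398·-52.182 − 113.108·-3512.928346) / 6743.140484 = 36.563965
y = (50.858·-3512.928346 − 2889.585398·-83.080) / 6743.140484 = 9.106476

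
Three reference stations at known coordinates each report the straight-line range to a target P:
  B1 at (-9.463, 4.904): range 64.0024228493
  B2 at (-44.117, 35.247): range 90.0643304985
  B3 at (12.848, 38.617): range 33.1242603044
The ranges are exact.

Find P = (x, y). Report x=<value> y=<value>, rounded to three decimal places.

eq1: (x + 9.463)² + (y − 4.904)² = 64.0024228493²
eq2: (x + 44.117)² + (y − 35.247)² = 90.0643304985²
eq3: (x − 12.848)² + (y − 38.617)² = 33.1242603044²
eq2−eq3, eq2−eq1 (x²,y² cancel):
  113.930·x + 6.740·y = 5482.050102
  69.308·x − 60.686·y = 940.210385
det = 113.930·-60.686 − 6.740·69.308 = -7381.091900
x = (5482.050102·-60.686 − 6.740·940.210385) / -7381.091900 = 45.930970
y = (113.930·940.210385 − 5482.050102·69.308) / -7381.091900 = 36.963604

x=45.931 y=36.964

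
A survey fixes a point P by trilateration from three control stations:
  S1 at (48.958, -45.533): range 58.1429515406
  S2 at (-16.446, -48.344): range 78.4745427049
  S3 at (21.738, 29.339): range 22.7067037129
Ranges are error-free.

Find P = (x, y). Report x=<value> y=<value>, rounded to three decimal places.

x=35.004 y=10.911

eq1: (x − 48.958)² + (y + 45.533)² = 58.1429515406²
eq2: (x + 16.446)² + (y + 48.344)² = 78.4745427049²
eq3: (x − 21.738)² + (y − 29.339)² = 22.7067037129²
eq1−eq3, eq1−eq2 (x²,y² cancel):
  -54.440·x + 149.744·y = -271.813868
  -130.808·x − 5.622·y = -4640.177640
det = -54.440·-5.622 − 149.744·-130.808 = 19893.774832
x = (-271.813868·-5.622 − 149.744·-4640.177640) / 19893.774832 = 35.004262
y = (-54.440·-4640.177640 − -271.813868·-130.808) / 19893.774832 = 10.910742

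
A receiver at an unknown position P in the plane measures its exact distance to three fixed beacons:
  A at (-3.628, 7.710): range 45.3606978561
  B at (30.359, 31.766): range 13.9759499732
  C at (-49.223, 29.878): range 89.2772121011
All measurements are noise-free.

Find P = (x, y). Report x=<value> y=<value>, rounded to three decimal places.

x=39.643 y=21.319

eq1: (x + 3.628)² + (y − 7.710)² = 45.3606978561²
eq2: (x − 30.359)² + (y − 31.766)² = 13.9759499732²
eq3: (x + 49.223)² + (y − 29.878)² = 89.2772121011²
eq3−eq2, eq3−eq1 (x²,y² cancel):
  159.164·x + 3.776·y = 6390.242447
  91.190·x − 44.336·y = 2669.835562
det = 159.164·-44.336 − 3.776·91.190 = -7401.028544
x = (6390.242447·-44.336 − 3.776·2669.835562) / -7401.028544 = 39.643015
y = (159.164·2669.835562 − 6390.242447·91.190) / -7401.028544 = 21.319267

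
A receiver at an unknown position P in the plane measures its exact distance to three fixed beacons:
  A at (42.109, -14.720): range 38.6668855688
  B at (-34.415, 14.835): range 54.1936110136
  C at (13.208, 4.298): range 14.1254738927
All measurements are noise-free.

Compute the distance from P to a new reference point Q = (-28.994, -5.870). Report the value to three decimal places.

53.760

eq1: (x − 42.109)² + (y + 14.720)² = 38.6668855688²
eq2: (x + 34.415)² + (y − 14.835)² = 54.1936110136²
eq3: (x − 13.208)² + (y − 4.298)² = 14.1254738927²
eq2−eq3, eq2−eq1 (x²,y² cancel):
  95.246·x − 21.074·y = 1525.873080
  153.048·x − 59.110·y = 2027.196266
det = 95.246·-59.110 − -21.074·153.048 = -2404.657508
x = (1525.873080·-59.110 − -21.074·2027.196266) / -2404.657508 = 19.742198
y = (95.246·2027.196266 − 1525.873080·153.048) / -2404.657508 = 16.821309
|P − Q| = √((19.742198 − -28.994)² + (16.821309 − -5.870)²) = 53.759766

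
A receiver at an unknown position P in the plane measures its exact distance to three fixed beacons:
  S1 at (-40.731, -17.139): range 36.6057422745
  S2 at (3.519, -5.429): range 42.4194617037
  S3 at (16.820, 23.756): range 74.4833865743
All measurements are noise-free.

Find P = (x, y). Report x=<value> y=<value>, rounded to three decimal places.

x=-15.284 y=-43.453

eq1: (x + 40.731)² + (y + 17.139)² = 36.6057422745²
eq2: (x − 3.519)² + (y + 5.429)² = 42.4194617037²
eq3: (x − 16.820)² + (y − 23.756)² = 74.4833865743²
eq3−eq2, eq3−eq1 (x²,y² cancel):
  -26.602·x − 58.370·y = 2942.961610
  -115.102·x − 81.790·y = 5313.294254
det = -26.602·-81.790 − -58.370·-115.102 = -4542.726160
x = (2942.961610·-81.790 − -58.370·5313.294254) / -4542.726160 = -15.284249
y = (-26.602·5313.294254 − 2942.961610·-115.102) / -4542.726160 = -43.453316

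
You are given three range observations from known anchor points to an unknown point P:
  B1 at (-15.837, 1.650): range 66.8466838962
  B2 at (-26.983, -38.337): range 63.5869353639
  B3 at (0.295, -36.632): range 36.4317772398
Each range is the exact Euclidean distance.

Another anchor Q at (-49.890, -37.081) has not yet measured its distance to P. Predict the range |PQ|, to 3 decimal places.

eq1: (x + 15.837)² + (y − 1.650)² = 66.8466838962²
eq2: (x + 26.983)² + (y + 38.337)² = 63.5869353639²
eq3: (x − 0.295)² + (y + 36.632)² = 36.4317772398²
eq3−eq1, eq3−eq2 (x²,y² cancel):
  -32.264·x + 76.564·y = -4229.662135
  -54.556·x − 3.410·y = -1860.206547
det = -32.264·-3.410 − 76.564·-54.556 = 4287.045824
x = (-4229.662135·-3.410 − 76.564·-1860.206547) / 4287.045824 = 36.586500
y = (-32.264·-1860.206547 − -4229.662135·-54.556) / 4287.045824 = -39.825967
|P − Q| = √((36.586500 − -49.890)² + (-39.825967 − -37.081)²) = 86.520055

86.520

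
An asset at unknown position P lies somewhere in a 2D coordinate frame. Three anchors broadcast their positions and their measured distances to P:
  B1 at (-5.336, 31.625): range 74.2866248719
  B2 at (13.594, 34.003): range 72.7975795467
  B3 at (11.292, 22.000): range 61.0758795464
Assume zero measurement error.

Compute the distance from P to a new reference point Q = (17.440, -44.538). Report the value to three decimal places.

eq1: (x + 5.336)² + (y − 31.625)² = 74.2866248719²
eq2: (x − 13.594)² + (y − 34.003)² = 72.7975795467²
eq3: (x − 11.292)² + (y − 22.000)² = 61.0758795464²
eq2−eq1, eq2−eq3 (x²,y² cancel):
  -37.860·x − 4.756·y = -531.402371
  -4.604·x − 24.006·y = 839.732944
det = -37.860·-24.006 − -4.756·-4.604 = 886.970536
x = (-531.402371·-24.006 − -4.756·839.732944) / 886.970536 = 18.885199
y = (-37.860·839.732944 − -531.402371·-4.604) / 886.970536 = -38.602033
|P − Q| = √((18.885199 − 17.440)² + (-38.602033 − -44.538)²) = 6.109362

6.109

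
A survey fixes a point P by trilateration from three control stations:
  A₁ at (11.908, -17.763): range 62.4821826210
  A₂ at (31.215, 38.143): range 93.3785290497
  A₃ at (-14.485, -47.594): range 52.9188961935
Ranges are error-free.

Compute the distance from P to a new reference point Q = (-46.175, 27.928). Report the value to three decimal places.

eq1: (x − 11.908)² + (y + 17.763)² = 62.4821826210²
eq2: (x − 31.215)² + (y − 38.143)² = 93.3785290497²
eq3: (x + 14.485)² + (y + 47.594)² = 52.9188961935²
eq2−eq3, eq2−eq1 (x²,y² cancel):
  -91.400·x − 171.474·y = 5964.879500
  -38.614·x − 111.812·y = 2843.586501
det = -91.400·-111.812 − -171.474·-38.614 = 3598.319764
x = (5964.879500·-111.812 − -171.474·2843.586501) / 3598.319764 = -49.841028
y = (-91.400·2843.586501 − 5964.879500·-38.614) / 3598.319764 = -8.219378
|P − Q| = √((-49.841028 − -46.175)² + (-8.219378 − 27.928)²) = 36.332804

36.333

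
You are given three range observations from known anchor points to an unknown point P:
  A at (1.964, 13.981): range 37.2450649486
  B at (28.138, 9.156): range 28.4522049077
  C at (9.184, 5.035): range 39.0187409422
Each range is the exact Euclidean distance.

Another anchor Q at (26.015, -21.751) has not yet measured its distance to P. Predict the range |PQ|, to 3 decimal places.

eq1: (x − 1.964)² + (y − 13.981)² = 37.2450649486²
eq2: (x − 28.138)² + (y − 9.156)² = 28.4522049077²
eq3: (x − 9.184)² + (y − 5.035)² = 39.0187409422²
eq1−eq3, eq1−eq2 (x²,y² cancel):
  14.440·x − 17.892·y = -224.895858
  52.348·x − 9.650·y = 1253.920622
det = 14.440·-9.650 − -17.892·52.348 = 797.264416
x = (-224.895858·-9.650 − -17.892·1253.920622) / 797.264416 = 30.862274
y = (14.440·1253.920622 − -224.895858·52.348) / 797.264416 = 37.477481
|P − Q| = √((30.862274 − 26.015)² + (37.477481 − -21.751)²) = 59.426501

59.427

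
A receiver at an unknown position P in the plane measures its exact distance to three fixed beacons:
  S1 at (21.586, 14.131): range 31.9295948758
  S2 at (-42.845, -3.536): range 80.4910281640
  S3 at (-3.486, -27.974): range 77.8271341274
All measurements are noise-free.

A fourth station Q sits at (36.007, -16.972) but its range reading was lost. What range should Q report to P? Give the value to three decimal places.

64.881

eq1: (x − 21.586)² + (y − 14.131)² = 31.9295948758²
eq2: (x + 42.845)² + (y + 3.536)² = 80.4910281640²
eq3: (x + 3.486)² + (y + 27.974)² = 77.8271341274²
eq2−eq3, eq2−eq1 (x²,y² cancel):
  78.718·x − 48.876·y = -631.757641
  128.862·x + 35.334·y = 4276.749822
det = 78.718·35.334 − -48.876·128.862 = 9079.680924
x = (-631.757641·35.334 − -48.876·4276.749822) / 9079.680924 = 20.563267
y = (78.718·4276.749822 − -631.757641·128.862) / 9079.680924 = 46.044211
|P − Q| = √((20.563267 − 36.007)² + (46.044211 − -16.972)²) = 64.881059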